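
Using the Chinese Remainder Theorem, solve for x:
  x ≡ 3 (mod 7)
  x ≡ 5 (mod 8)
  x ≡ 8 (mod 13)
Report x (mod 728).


Moduli 7, 8, 13 are pairwise coprime; by CRT there is a unique solution modulo M = 7 · 8 · 13 = 728.
Solve pairwise, accumulating the modulus:
  Start with x ≡ 3 (mod 7).
  Combine with x ≡ 5 (mod 8): since gcd(7, 8) = 1, we get a unique residue mod 56.
    Write x = 3 + 7·t and substitute into x ≡ 5 (mod 8): 7·t ≡ 5 − 3 = 2 (mod 8).
    The inverse of 7 mod 8 is 7 (since 7·7 = 49 = 6·8 + 1), so t ≡ 7·2 = 14 ≡ 6 (mod 8).
    Then x = 3 + 7·6 = 45, valid modulo lcm(7, 8) = 56: x ≡ 45 (mod 56).
  Combine with x ≡ 8 (mod 13): since gcd(56, 13) = 1, we get a unique residue mod 728.
    Write x = 45 + 56·t and substitute into x ≡ 8 (mod 13): 56·t ≡ 8 − 45 = -37 (mod 13).
    Reduce coefficients mod 13: 4·t ≡ 2 (mod 13).
    The inverse of 4 mod 13 is 10 (since 4·10 = 40 = 3·13 + 1), so t ≡ 10·2 = 20 ≡ 7 (mod 13).
    Then x = 45 + 56·7 = 437, valid modulo lcm(56, 13) = 728: x ≡ 437 (mod 728).
Verify: 437 mod 7 = 3 ✓, 437 mod 8 = 5 ✓, 437 mod 13 = 8 ✓.

x ≡ 437 (mod 728).


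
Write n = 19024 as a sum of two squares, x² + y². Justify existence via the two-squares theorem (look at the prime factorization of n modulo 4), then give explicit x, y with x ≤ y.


Step 1: Factor n = 19024 = 2^4 · 29 · 41.
Step 2: Check the mod-4 condition on each prime factor: 2 = 2 (special); 29 ≡ 1 (mod 4), exponent 1; 41 ≡ 1 (mod 4), exponent 1.
All primes ≡ 3 (mod 4) appear to even exponent (or don't appear), so by the two-squares theorem n IS expressible as a sum of two squares.
Step 3: Build a representation. Group n = k² · m with k = 4 and m = 29 · 41 = 1189 (a product of primes ≡ 1 (mod 4)); a representation of m scales to one of n via (k·x)² + (k·y)² = k²(x² + y²). Each prime p ≡ 1 (mod 4) is itself a sum of two squares; find a² by testing p − a² for a perfect square:
  29: 29 − 1² = 28, 29 − 2² = 25 = 5² ⇒ 29 = 2² + 5².
  41: 41 − 1² = 40, 41 − 2² = 37, 41 − 3² = 32, 41 − 4² = 25 = 5² ⇒ 41 = 4² + 5².
  Combine using the Brahmagupta–Fibonacci identity (a² + b²)(c² + d²) = (ac − bd)² + (ad + bc)² = (ac + bd)² + (ad − bc)²:
  29 · 41 = 1189: from (2² + 5²)(4² + 5²), take (2·4 − 5·5, 2·5 + 5·4) = (8 − 25, 10 + 20) = (-17, 30); dropping signs (only squares matter) gives (17, 30); check 17² + 30² = 289 + 900 = 1189 ✓.
  Scale by k = 4: (4·17, 4·30) = (68, 120).
Step 4: Order so x ≤ y and verify: 68² + 120² = 4624 + 14400 = 19024 = n. ✓

n = 19024 = 68² + 120² (one valid representation with x ≤ y).


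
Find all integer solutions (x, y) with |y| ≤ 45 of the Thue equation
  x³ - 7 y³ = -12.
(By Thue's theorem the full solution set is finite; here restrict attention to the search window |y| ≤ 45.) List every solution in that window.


The equation is x³ - 7y³ = -12. For fixed y, x³ = 7·y³ − 12, so a solution requires the RHS to be a perfect cube.
Strategy: iterate y from -45 to 45, compute RHS = 7·y³ − 12, and check whether it is a (positive or negative) perfect cube.
Check small values of y:
  y = 0: RHS = -12 is not a perfect cube.
  y = 1: RHS = -5 is not a perfect cube.
  y = -1: RHS = -19 is not a perfect cube.
  y = 2: RHS = 44 is not a perfect cube.
  y = -2: RHS = -68 is not a perfect cube.
  y = 3: RHS = 177 is not a perfect cube.
  y = -3: RHS = -201 is not a perfect cube.
Continuing the search up to |y| = 45 finds no solutions either.
No (x, y) in the scanned range satisfies the equation.

No integer solutions with |y| ≤ 45.


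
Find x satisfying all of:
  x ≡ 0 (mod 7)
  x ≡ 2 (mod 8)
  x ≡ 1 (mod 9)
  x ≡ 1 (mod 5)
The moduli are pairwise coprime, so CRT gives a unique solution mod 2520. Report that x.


Product of moduli M = 7 · 8 · 9 · 5 = 2520.
Merge one congruence at a time:
  Start: x ≡ 0 (mod 7).
  Combine with x ≡ 2 (mod 8); new modulus lcm = 56.
    Write x = 0 + 7·t and substitute into x ≡ 2 (mod 8): 7·t ≡ 2 − 0 = 2 (mod 8).
    The inverse of 7 mod 8 is 7 (since 7·7 = 49 = 6·8 + 1), so t ≡ 7·2 = 14 ≡ 6 (mod 8).
    Then x = 0 + 7·6 = 42, valid modulo lcm(7, 8) = 56: x ≡ 42 (mod 56).
  Combine with x ≡ 1 (mod 9); new modulus lcm = 504.
    Write x = 42 + 56·t and substitute into x ≡ 1 (mod 9): 56·t ≡ 1 − 42 = -41 (mod 9).
    Reduce coefficients mod 9: 2·t ≡ 4 (mod 9).
    The inverse of 2 mod 9 is 5 (since 2·5 = 10 = 1·9 + 1), so t ≡ 5·4 = 20 ≡ 2 (mod 9).
    Then x = 42 + 56·2 = 154, valid modulo lcm(56, 9) = 504: x ≡ 154 (mod 504).
  Combine with x ≡ 1 (mod 5); new modulus lcm = 2520.
    Write x = 154 + 504·t and substitute into x ≡ 1 (mod 5): 504·t ≡ 1 − 154 = -153 (mod 5).
    Reduce coefficients mod 5: 4·t ≡ 2 (mod 5).
    The inverse of 4 mod 5 is 4 (since 4·4 = 16 = 3·5 + 1), so t ≡ 4·2 = 8 ≡ 3 (mod 5).
    Then x = 154 + 504·3 = 1666, valid modulo lcm(504, 5) = 2520: x ≡ 1666 (mod 2520).
Verify against each original: 1666 mod 7 = 0, 1666 mod 8 = 2, 1666 mod 9 = 1, 1666 mod 5 = 1.

x ≡ 1666 (mod 2520).


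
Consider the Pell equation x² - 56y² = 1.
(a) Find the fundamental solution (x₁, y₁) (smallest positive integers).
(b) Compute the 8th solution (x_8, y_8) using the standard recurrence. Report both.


Step 1: Find the fundamental solution (x₁, y₁) of x² - 56y² = 1.
  Expand √56 as a continued fraction. a₀ = ⌊√56⌋ = 7; iterate m_{k+1} = d_k·a_k − m_k, d_{k+1} = (56 − m_{k+1}²)/d_k, a_{k+1} = ⌊(a₀ + m_{k+1})/d_{k+1}⌋ (starting m₀ = 0, d₀ = 1), with convergents p_k = a_k·p_{k-1} + p_{k-2}, q_k = a_k·q_{k-1} + q_{k-2} (p₋₁ = 1, q₋₁ = 0):
  k = 0: a₀ = 7; p₀/q₀ = 7/1; p₀² − 56·q₀² = 49 − 56 = -7.
  k = 1: m = 7, d = 7, a = ⌊(7 + 7)/7⌋ = 2; p/q = (2·7 + 1)/(2·1 + 0) = 15/2; p² − 56·q² = 225 − 224 = 1.
  The first convergent with p² − 56·q² = 1 gives the fundamental solution (x₁, y₁) = (15, 2).
Step 2: Apply the recurrence (x_{n+1}, y_{n+1}) = (x₁x_n + 56y₁y_n, x₁y_n + y₁x_n) repeatedly.
  From (x_1, y_1) = (15, 2): x_2 = 15·15 + 56·2·2 = 449; y_2 = 15·2 + 2·15 = 60.
  From (x_2, y_2) = (449, 60): x_3 = 15·449 + 56·2·60 = 13455; y_3 = 15·60 + 2·449 = 1798.
  From (x_3, y_3) = (13455, 1798): x_4 = 15·13455 + 56·2·1798 = 403201; y_4 = 15·1798 + 2·13455 = 53880.
  From (x_4, y_4) = (403201, 53880): x_5 = 15·403201 + 56·2·53880 = 12082575; y_5 = 15·53880 + 2·403201 = 1614602.
  From (x_5, y_5) = (12082575, 1614602): x_6 = 15·12082575 + 56·2·1614602 = 362074049; y_6 = 15·1614602 + 2·12082575 = 48384180.
  From (x_6, y_6) = (362074049, 48384180): x_7 = 15·362074049 + 56·2·48384180 = 10850138895; y_7 = 15·48384180 + 2·362074049 = 1449910798.
  From (x_7, y_7) = (10850138895, 1449910798): x_8 = 15·10850138895 + 56·2·1449910798 = 325142092801; y_8 = 15·1449910798 + 2·10850138895 = 43448939760.
Step 3: Verify x_8² - 56·y_8² = 105717380511014096025601 - 105717380511014096025600 = 1 (should be 1). ✓

(x_1, y_1) = (15, 2); (x_8, y_8) = (325142092801, 43448939760).


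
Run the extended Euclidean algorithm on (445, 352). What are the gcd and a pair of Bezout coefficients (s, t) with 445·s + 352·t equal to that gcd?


Euclidean algorithm on (445, 352) — divide until remainder is 0:
  445 = 1 · 352 + 93
  352 = 3 · 93 + 73
  93 = 1 · 73 + 20
  73 = 3 · 20 + 13
  20 = 1 · 13 + 7
  13 = 1 · 7 + 6
  7 = 1 · 6 + 1
  6 = 6 · 1 + 0
gcd(445, 352) = 1.
Track Bezout coefficients alongside the remainders: start with r₀ = 445 = a·1 + b·0 (s = 1, t = 0) and r₁ = 352 = a·0 + b·1 (s = 0, t = 1); each new remainder r_{k+1} = r_{k-1} − q_k·r_k inherits s_{k+1} = s_{k-1} − q_k·s_k, t_{k+1} = t_{k-1} − q_k·t_k, so r_k = a·s_k + b·t_k at every step:
  q = 1: r = 93, s = 1 − 1·0 = 1, t = 0 − 1·1 = -1  (check: 445·1 + 352·(-1) = 93)
  q = 3: r = 73, s = 0 − 3·1 = -3, t = 1 − 3·(-1) = 4  (check: 445·(-3) + 352·4 = 73)
  q = 1: r = 20, s = 1 − 1·(-3) = 4, t = -1 − 1·4 = -5  (check: 445·4 + 352·(-5) = 20)
  q = 3: r = 13, s = -3 − 3·4 = -15, t = 4 − 3·(-5) = 19  (check: 445·(-15) + 352·19 = 13)
  q = 1: r = 7, s = 4 − 1·(-15) = 19, t = -5 − 1·19 = -24  (check: 445·19 + 352·(-24) = 7)
  q = 1: r = 6, s = -15 − 1·19 = -34, t = 19 − 1·(-24) = 43  (check: 445·(-34) + 352·43 = 6)
  q = 1: r = 1, s = 19 − 1·(-34) = 53, t = -24 − 1·43 = -67  (check: 445·53 + 352·(-67) = 1)
The row with r = 1 (the gcd) gives the Bezout coefficients s = 53, t = -67.
Result: 445 · (53) + 352 · (-67) = 1.

gcd(445, 352) = 1; s = 53, t = -67 (check: 445·53 + 352·(-67) = 1).


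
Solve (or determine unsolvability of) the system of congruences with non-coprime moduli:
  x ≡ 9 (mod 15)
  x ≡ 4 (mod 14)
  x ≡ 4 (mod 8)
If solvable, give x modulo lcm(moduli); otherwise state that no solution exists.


Moduli 15, 14, 8 are not pairwise coprime, so CRT works modulo lcm(m_i) when all pairwise compatibility conditions hold.
Pairwise compatibility: gcd(m_i, m_j) must divide a_i - a_j for every pair.
Merge one congruence at a time:
  Start: x ≡ 9 (mod 15).
  Combine with x ≡ 4 (mod 14): gcd(15, 14) = 1; 4 - 9 = -5, which IS divisible by 1, so compatible.
    Write x = 9 + 15·t and substitute into x ≡ 4 (mod 14): 15·t ≡ 4 − 9 = -5 (mod 14).
    Reduce coefficients mod 14: 1·t ≡ 9 (mod 14).
    So t ≡ 9 (mod 14).
    Then x = 9 + 15·9 = 144, valid modulo lcm(15, 14) = 210: x ≡ 144 (mod 210).
  Combine with x ≡ 4 (mod 8): gcd(210, 8) = 2; 4 - 144 = -140, which IS divisible by 2, so compatible.
    Write x = 144 + 210·t and substitute into x ≡ 4 (mod 8): 210·t ≡ 4 − 144 = -140 (mod 8).
    Divide the congruence (and modulus) by g = 2: 105·t ≡ -70 (mod 4).
    Reduce coefficients mod 4: 1·t ≡ 2 (mod 4).
    So t ≡ 2 (mod 4).
    Then x = 144 + 210·2 = 564, valid modulo lcm(210, 8) = 840: x ≡ 564 (mod 840).
Verify: 564 mod 15 = 9, 564 mod 14 = 4, 564 mod 8 = 4.

x ≡ 564 (mod 840).


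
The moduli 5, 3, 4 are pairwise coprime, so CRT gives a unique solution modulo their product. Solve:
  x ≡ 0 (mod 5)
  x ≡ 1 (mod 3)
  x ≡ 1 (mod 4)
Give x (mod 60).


Moduli 5, 3, 4 are pairwise coprime; by CRT there is a unique solution modulo M = 5 · 3 · 4 = 60.
Solve pairwise, accumulating the modulus:
  Start with x ≡ 0 (mod 5).
  Combine with x ≡ 1 (mod 3): since gcd(5, 3) = 1, we get a unique residue mod 15.
    Write x = 0 + 5·t and substitute into x ≡ 1 (mod 3): 5·t ≡ 1 − 0 = 1 (mod 3).
    Reduce coefficients mod 3: 2·t ≡ 1 (mod 3).
    The inverse of 2 mod 3 is 2 (since 2·2 = 4 = 1·3 + 1), so t ≡ 2·1 = 2 ≡ 2 (mod 3).
    Then x = 0 + 5·2 = 10, valid modulo lcm(5, 3) = 15: x ≡ 10 (mod 15).
  Combine with x ≡ 1 (mod 4): since gcd(15, 4) = 1, we get a unique residue mod 60.
    Write x = 10 + 15·t and substitute into x ≡ 1 (mod 4): 15·t ≡ 1 − 10 = -9 (mod 4).
    Reduce coefficients mod 4: 3·t ≡ 3 (mod 4).
    The inverse of 3 mod 4 is 3 (since 3·3 = 9 = 2·4 + 1), so t ≡ 3·3 = 9 ≡ 1 (mod 4).
    Then x = 10 + 15·1 = 25, valid modulo lcm(15, 4) = 60: x ≡ 25 (mod 60).
Verify: 25 mod 5 = 0 ✓, 25 mod 3 = 1 ✓, 25 mod 4 = 1 ✓.

x ≡ 25 (mod 60).


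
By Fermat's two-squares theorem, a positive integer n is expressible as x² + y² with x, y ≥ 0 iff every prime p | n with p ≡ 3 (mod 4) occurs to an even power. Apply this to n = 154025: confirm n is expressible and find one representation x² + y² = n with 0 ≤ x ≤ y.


Step 1: Factor n = 154025 = 5^2 · 61 · 101.
Step 2: Check the mod-4 condition on each prime factor: 5 ≡ 1 (mod 4), exponent 2; 61 ≡ 1 (mod 4), exponent 1; 101 ≡ 1 (mod 4), exponent 1.
All primes ≡ 3 (mod 4) appear to even exponent (or don't appear), so by the two-squares theorem n IS expressible as a sum of two squares.
Step 3: Build a representation. Group n = k² · m with k = 5 and m = 61 · 101 = 6161 (a product of primes ≡ 1 (mod 4)); a representation of m scales to one of n via (k·x)² + (k·y)² = k²(x² + y²). Each prime p ≡ 1 (mod 4) is itself a sum of two squares; find a² by testing p − a² for a perfect square:
  61: 61 − 1² = 60, 61 − 2² = 57, 61 − 3² = 52, 61 − 4² = 45, 61 − 5² = 36 = 6² ⇒ 61 = 5² + 6².
  101: 101 − 1² = 100 = 10² ⇒ 101 = 1² + 10².
  Combine using the Brahmagupta–Fibonacci identity (a² + b²)(c² + d²) = (ac − bd)² + (ad + bc)² = (ac + bd)² + (ad − bc)²:
  61 · 101 = 6161: from (5² + 6²)(1² + 10²), take (5·1 − 6·10, 5·10 + 6·1) = (5 − 60, 50 + 6) = (-55, 56); dropping signs (only squares matter) gives (55, 56); check 55² + 56² = 3025 + 3136 = 6161 ✓.
  Scale by k = 5: (5·55, 5·56) = (275, 280).
Step 4: Order so x ≤ y and verify: 275² + 280² = 75625 + 78400 = 154025 = n. ✓

n = 154025 = 275² + 280² (one valid representation with x ≤ y).


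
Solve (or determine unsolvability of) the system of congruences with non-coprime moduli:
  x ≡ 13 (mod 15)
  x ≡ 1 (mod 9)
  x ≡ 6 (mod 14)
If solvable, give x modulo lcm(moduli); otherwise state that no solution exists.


Moduli 15, 9, 14 are not pairwise coprime, so CRT works modulo lcm(m_i) when all pairwise compatibility conditions hold.
Pairwise compatibility: gcd(m_i, m_j) must divide a_i - a_j for every pair.
Merge one congruence at a time:
  Start: x ≡ 13 (mod 15).
  Combine with x ≡ 1 (mod 9): gcd(15, 9) = 3; 1 - 13 = -12, which IS divisible by 3, so compatible.
    Write x = 13 + 15·t and substitute into x ≡ 1 (mod 9): 15·t ≡ 1 − 13 = -12 (mod 9).
    Divide the congruence (and modulus) by g = 3: 5·t ≡ -4 (mod 3).
    Reduce coefficients mod 3: 2·t ≡ 2 (mod 3).
    The inverse of 2 mod 3 is 2 (since 2·2 = 4 = 1·3 + 1), so t ≡ 2·2 = 4 ≡ 1 (mod 3).
    Then x = 13 + 15·1 = 28, valid modulo lcm(15, 9) = 45: x ≡ 28 (mod 45).
  Combine with x ≡ 6 (mod 14): gcd(45, 14) = 1; 6 - 28 = -22, which IS divisible by 1, so compatible.
    Write x = 28 + 45·t and substitute into x ≡ 6 (mod 14): 45·t ≡ 6 − 28 = -22 (mod 14).
    Reduce coefficients mod 14: 3·t ≡ 6 (mod 14).
    The inverse of 3 mod 14 is 5 (since 3·5 = 15 = 1·14 + 1), so t ≡ 5·6 = 30 ≡ 2 (mod 14).
    Then x = 28 + 45·2 = 118, valid modulo lcm(45, 14) = 630: x ≡ 118 (mod 630).
Verify: 118 mod 15 = 13, 118 mod 9 = 1, 118 mod 14 = 6.

x ≡ 118 (mod 630).


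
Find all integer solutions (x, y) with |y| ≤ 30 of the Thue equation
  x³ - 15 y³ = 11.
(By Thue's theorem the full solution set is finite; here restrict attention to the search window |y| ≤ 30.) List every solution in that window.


The equation is x³ - 15y³ = 11. For fixed y, x³ = 15·y³ + 11, so a solution requires the RHS to be a perfect cube.
Strategy: iterate y from -30 to 30, compute RHS = 15·y³ + 11, and check whether it is a (positive or negative) perfect cube.
Check small values of y:
  y = 0: RHS = 11 is not a perfect cube.
  y = 1: RHS = 26 is not a perfect cube.
  y = -1: RHS = -4 is not a perfect cube.
  y = 2: RHS = 131 is not a perfect cube.
  y = -2: RHS = -109 is not a perfect cube.
  y = 3: RHS = 416 is not a perfect cube.
  y = -3: RHS = -394 is not a perfect cube.
Continuing the search up to |y| = 30 finds no solutions either.
No (x, y) in the scanned range satisfies the equation.

No integer solutions with |y| ≤ 30.


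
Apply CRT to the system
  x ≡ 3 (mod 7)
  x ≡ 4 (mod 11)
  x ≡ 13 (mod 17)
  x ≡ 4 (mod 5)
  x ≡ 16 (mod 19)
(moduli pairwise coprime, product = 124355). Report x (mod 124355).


Product of moduli M = 7 · 11 · 17 · 5 · 19 = 124355.
Merge one congruence at a time:
  Start: x ≡ 3 (mod 7).
  Combine with x ≡ 4 (mod 11); new modulus lcm = 77.
    Write x = 3 + 7·t and substitute into x ≡ 4 (mod 11): 7·t ≡ 4 − 3 = 1 (mod 11).
    The inverse of 7 mod 11 is 8 (since 7·8 = 56 = 5·11 + 1), so t ≡ 8·1 = 8 ≡ 8 (mod 11).
    Then x = 3 + 7·8 = 59, valid modulo lcm(7, 11) = 77: x ≡ 59 (mod 77).
  Combine with x ≡ 13 (mod 17); new modulus lcm = 1309.
    Write x = 59 + 77·t and substitute into x ≡ 13 (mod 17): 77·t ≡ 13 − 59 = -46 (mod 17).
    Reduce coefficients mod 17: 9·t ≡ 5 (mod 17).
    The inverse of 9 mod 17 is 2 (since 9·2 = 18 = 1·17 + 1), so t ≡ 2·5 = 10 ≡ 10 (mod 17).
    Then x = 59 + 77·10 = 829, valid modulo lcm(77, 17) = 1309: x ≡ 829 (mod 1309).
  Combine with x ≡ 4 (mod 5); new modulus lcm = 6545.
    Write x = 829 + 1309·t and substitute into x ≡ 4 (mod 5): 1309·t ≡ 4 − 829 = -825 (mod 5).
    Reduce coefficients mod 5: 4·t ≡ 0 (mod 5).
    The inverse of 4 mod 5 is 4 (since 4·4 = 16 = 3·5 + 1), so t ≡ 4·0 = 0 ≡ 0 (mod 5).
    Then x = 829 + 1309·0 = 829, valid modulo lcm(1309, 5) = 6545: x ≡ 829 (mod 6545).
  Combine with x ≡ 16 (mod 19); new modulus lcm = 124355.
    Write x = 829 + 6545·t and substitute into x ≡ 16 (mod 19): 6545·t ≡ 16 − 829 = -813 (mod 19).
    Reduce coefficients mod 19: 9·t ≡ 4 (mod 19).
    The inverse of 9 mod 19 is 17 (since 9·17 = 153 = 8·19 + 1), so t ≡ 17·4 = 68 ≡ 11 (mod 19).
    Then x = 829 + 6545·11 = 72824, valid modulo lcm(6545, 19) = 124355: x ≡ 72824 (mod 124355).
Verify against each original: 72824 mod 7 = 3, 72824 mod 11 = 4, 72824 mod 17 = 13, 72824 mod 5 = 4, 72824 mod 19 = 16.

x ≡ 72824 (mod 124355).


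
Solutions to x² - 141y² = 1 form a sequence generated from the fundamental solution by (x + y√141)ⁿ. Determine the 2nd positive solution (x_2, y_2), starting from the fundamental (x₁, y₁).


Step 1: Find the fundamental solution (x₁, y₁) of x² - 141y² = 1.
  Expand √141 as a continued fraction. a₀ = ⌊√141⌋ = 11; iterate m_{k+1} = d_k·a_k − m_k, d_{k+1} = (141 − m_{k+1}²)/d_k, a_{k+1} = ⌊(a₀ + m_{k+1})/d_{k+1}⌋ (starting m₀ = 0, d₀ = 1), with convergents p_k = a_k·p_{k-1} + p_{k-2}, q_k = a_k·q_{k-1} + q_{k-2} (p₋₁ = 1, q₋₁ = 0):
  k = 0: a₀ = 11; p₀/q₀ = 11/1; p₀² − 141·q₀² = 121 − 141 = -20.
  k = 1: m = 11, d = 20, a = ⌊(11 + 11)/20⌋ = 1; p/q = (1·11 + 1)/(1·1 + 0) = 12/1; p² − 141·q² = 144 − 141 = 3.
  k = 2: m = 9, d = 3, a = ⌊(11 + 9)/3⌋ = 6; p/q = (6·12 + 11)/(6·1 + 1) = 83/7; p² − 141·q² = 6889 − 6909 = -20.
  k = 3: m = 9, d = 20, a = ⌊(11 + 9)/20⌋ = 1; p/q = (1·83 + 12)/(1·7 + 1) = 95/8; p² − 141·q² = 9025 − 9024 = 1.
  The first convergent with p² − 141·q² = 1 gives the fundamental solution (x₁, y₁) = (95, 8).
Step 2: Apply the recurrence (x_{n+1}, y_{n+1}) = (x₁x_n + 141y₁y_n, x₁y_n + y₁x_n) repeatedly.
  From (x_1, y_1) = (95, 8): x_2 = 95·95 + 141·8·8 = 18049; y_2 = 95·8 + 8·95 = 1520.
Step 3: Verify x_2² - 141·y_2² = 325766401 - 325766400 = 1 (should be 1). ✓

(x_1, y_1) = (95, 8); (x_2, y_2) = (18049, 1520).


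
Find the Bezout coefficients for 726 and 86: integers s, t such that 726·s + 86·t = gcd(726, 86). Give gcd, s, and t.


Euclidean algorithm on (726, 86) — divide until remainder is 0:
  726 = 8 · 86 + 38
  86 = 2 · 38 + 10
  38 = 3 · 10 + 8
  10 = 1 · 8 + 2
  8 = 4 · 2 + 0
gcd(726, 86) = 2.
Track Bezout coefficients alongside the remainders: start with r₀ = 726 = a·1 + b·0 (s = 1, t = 0) and r₁ = 86 = a·0 + b·1 (s = 0, t = 1); each new remainder r_{k+1} = r_{k-1} − q_k·r_k inherits s_{k+1} = s_{k-1} − q_k·s_k, t_{k+1} = t_{k-1} − q_k·t_k, so r_k = a·s_k + b·t_k at every step:
  q = 8: r = 38, s = 1 − 8·0 = 1, t = 0 − 8·1 = -8  (check: 726·1 + 86·(-8) = 38)
  q = 2: r = 10, s = 0 − 2·1 = -2, t = 1 − 2·(-8) = 17  (check: 726·(-2) + 86·17 = 10)
  q = 3: r = 8, s = 1 − 3·(-2) = 7, t = -8 − 3·17 = -59  (check: 726·7 + 86·(-59) = 8)
  q = 1: r = 2, s = -2 − 1·7 = -9, t = 17 − 1·(-59) = 76  (check: 726·(-9) + 86·76 = 2)
The row with r = 2 (the gcd) gives the Bezout coefficients s = -9, t = 76.
Result: 726 · (-9) + 86 · (76) = 2.

gcd(726, 86) = 2; s = -9, t = 76 (check: 726·(-9) + 86·76 = 2).


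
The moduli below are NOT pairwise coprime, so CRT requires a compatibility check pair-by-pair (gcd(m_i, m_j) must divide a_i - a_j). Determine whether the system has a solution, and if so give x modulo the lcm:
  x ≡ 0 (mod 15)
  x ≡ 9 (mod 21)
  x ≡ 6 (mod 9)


Moduli 15, 21, 9 are not pairwise coprime, so CRT works modulo lcm(m_i) when all pairwise compatibility conditions hold.
Pairwise compatibility: gcd(m_i, m_j) must divide a_i - a_j for every pair.
Merge one congruence at a time:
  Start: x ≡ 0 (mod 15).
  Combine with x ≡ 9 (mod 21): gcd(15, 21) = 3; 9 - 0 = 9, which IS divisible by 3, so compatible.
    Write x = 0 + 15·t and substitute into x ≡ 9 (mod 21): 15·t ≡ 9 − 0 = 9 (mod 21).
    Divide the congruence (and modulus) by g = 3: 5·t ≡ 3 (mod 7).
    The inverse of 5 mod 7 is 3 (since 5·3 = 15 = 2·7 + 1), so t ≡ 3·3 = 9 ≡ 2 (mod 7).
    Then x = 0 + 15·2 = 30, valid modulo lcm(15, 21) = 105: x ≡ 30 (mod 105).
  Combine with x ≡ 6 (mod 9): gcd(105, 9) = 3; 6 - 30 = -24, which IS divisible by 3, so compatible.
    Write x = 30 + 105·t and substitute into x ≡ 6 (mod 9): 105·t ≡ 6 − 30 = -24 (mod 9).
    Divide the congruence (and modulus) by g = 3: 35·t ≡ -8 (mod 3).
    Reduce coefficients mod 3: 2·t ≡ 1 (mod 3).
    The inverse of 2 mod 3 is 2 (since 2·2 = 4 = 1·3 + 1), so t ≡ 2·1 = 2 ≡ 2 (mod 3).
    Then x = 30 + 105·2 = 240, valid modulo lcm(105, 9) = 315: x ≡ 240 (mod 315).
Verify: 240 mod 15 = 0, 240 mod 21 = 9, 240 mod 9 = 6.

x ≡ 240 (mod 315).


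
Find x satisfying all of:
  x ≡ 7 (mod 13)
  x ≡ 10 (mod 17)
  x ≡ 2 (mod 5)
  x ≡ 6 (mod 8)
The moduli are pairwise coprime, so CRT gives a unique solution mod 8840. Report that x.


Product of moduli M = 13 · 17 · 5 · 8 = 8840.
Merge one congruence at a time:
  Start: x ≡ 7 (mod 13).
  Combine with x ≡ 10 (mod 17); new modulus lcm = 221.
    Write x = 7 + 13·t and substitute into x ≡ 10 (mod 17): 13·t ≡ 10 − 7 = 3 (mod 17).
    The inverse of 13 mod 17 is 4 (since 13·4 = 52 = 3·17 + 1), so t ≡ 4·3 = 12 ≡ 12 (mod 17).
    Then x = 7 + 13·12 = 163, valid modulo lcm(13, 17) = 221: x ≡ 163 (mod 221).
  Combine with x ≡ 2 (mod 5); new modulus lcm = 1105.
    Write x = 163 + 221·t and substitute into x ≡ 2 (mod 5): 221·t ≡ 2 − 163 = -161 (mod 5).
    Reduce coefficients mod 5: 1·t ≡ 4 (mod 5).
    So t ≡ 4 (mod 5).
    Then x = 163 + 221·4 = 1047, valid modulo lcm(221, 5) = 1105: x ≡ 1047 (mod 1105).
  Combine with x ≡ 6 (mod 8); new modulus lcm = 8840.
    Write x = 1047 + 1105·t and substitute into x ≡ 6 (mod 8): 1105·t ≡ 6 − 1047 = -1041 (mod 8).
    Reduce coefficients mod 8: 1·t ≡ 7 (mod 8).
    So t ≡ 7 (mod 8).
    Then x = 1047 + 1105·7 = 8782, valid modulo lcm(1105, 8) = 8840: x ≡ 8782 (mod 8840).
Verify against each original: 8782 mod 13 = 7, 8782 mod 17 = 10, 8782 mod 5 = 2, 8782 mod 8 = 6.

x ≡ 8782 (mod 8840).


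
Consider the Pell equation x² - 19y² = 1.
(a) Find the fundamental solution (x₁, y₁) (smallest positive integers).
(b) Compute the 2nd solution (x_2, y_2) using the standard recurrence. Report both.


Step 1: Find the fundamental solution (x₁, y₁) of x² - 19y² = 1.
  Expand √19 as a continued fraction. a₀ = ⌊√19⌋ = 4; iterate m_{k+1} = d_k·a_k − m_k, d_{k+1} = (19 − m_{k+1}²)/d_k, a_{k+1} = ⌊(a₀ + m_{k+1})/d_{k+1}⌋ (starting m₀ = 0, d₀ = 1), with convergents p_k = a_k·p_{k-1} + p_{k-2}, q_k = a_k·q_{k-1} + q_{k-2} (p₋₁ = 1, q₋₁ = 0):
  k = 0: a₀ = 4; p₀/q₀ = 4/1; p₀² − 19·q₀² = 16 − 19 = -3.
  k = 1: m = 4, d = 3, a = ⌊(4 + 4)/3⌋ = 2; p/q = (2·4 + 1)/(2·1 + 0) = 9/2; p² − 19·q² = 81 − 76 = 5.
  k = 2: m = 2, d = 5, a = ⌊(4 + 2)/5⌋ = 1; p/q = (1·9 + 4)/(1·2 + 1) = 13/3; p² − 19·q² = 169 − 171 = -2.
  k = 3: m = 3, d = 2, a = ⌊(4 + 3)/2⌋ = 3; p/q = (3·13 + 9)/(3·3 + 2) = 48/11; p² − 19·q² = 2304 − 2299 = 5.
  k = 4: m = 3, d = 5, a = ⌊(4 + 3)/5⌋ = 1; p/q = (1·48 + 13)/(1·11 + 3) = 61/14; p² − 19·q² = 3721 − 3724 = -3.
  k = 5: m = 2, d = 3, a = ⌊(4 + 2)/3⌋ = 2; p/q = (2·61 + 48)/(2·14 + 11) = 170/39; p² − 19·q² = 28900 − 28899 = 1.
  The first convergent with p² − 19·q² = 1 gives the fundamental solution (x₁, y₁) = (170, 39).
Step 2: Apply the recurrence (x_{n+1}, y_{n+1}) = (x₁x_n + 19y₁y_n, x₁y_n + y₁x_n) repeatedly.
  From (x_1, y_1) = (170, 39): x_2 = 170·170 + 19·39·39 = 57799; y_2 = 170·39 + 39·170 = 13260.
Step 3: Verify x_2² - 19·y_2² = 3340724401 - 3340724400 = 1 (should be 1). ✓

(x_1, y_1) = (170, 39); (x_2, y_2) = (57799, 13260).


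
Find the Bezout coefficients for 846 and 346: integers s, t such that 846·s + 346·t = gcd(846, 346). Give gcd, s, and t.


Euclidean algorithm on (846, 346) — divide until remainder is 0:
  846 = 2 · 346 + 154
  346 = 2 · 154 + 38
  154 = 4 · 38 + 2
  38 = 19 · 2 + 0
gcd(846, 346) = 2.
Track Bezout coefficients alongside the remainders: start with r₀ = 846 = a·1 + b·0 (s = 1, t = 0) and r₁ = 346 = a·0 + b·1 (s = 0, t = 1); each new remainder r_{k+1} = r_{k-1} − q_k·r_k inherits s_{k+1} = s_{k-1} − q_k·s_k, t_{k+1} = t_{k-1} − q_k·t_k, so r_k = a·s_k + b·t_k at every step:
  q = 2: r = 154, s = 1 − 2·0 = 1, t = 0 − 2·1 = -2  (check: 846·1 + 346·(-2) = 154)
  q = 2: r = 38, s = 0 − 2·1 = -2, t = 1 − 2·(-2) = 5  (check: 846·(-2) + 346·5 = 38)
  q = 4: r = 2, s = 1 − 4·(-2) = 9, t = -2 − 4·5 = -22  (check: 846·9 + 346·(-22) = 2)
The row with r = 2 (the gcd) gives the Bezout coefficients s = 9, t = -22.
Result: 846 · (9) + 346 · (-22) = 2.

gcd(846, 346) = 2; s = 9, t = -22 (check: 846·9 + 346·(-22) = 2).


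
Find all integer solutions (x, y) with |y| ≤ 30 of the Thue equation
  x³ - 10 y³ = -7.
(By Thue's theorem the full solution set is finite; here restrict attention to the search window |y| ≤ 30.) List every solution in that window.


The equation is x³ - 10y³ = -7. For fixed y, x³ = 10·y³ − 7, so a solution requires the RHS to be a perfect cube.
Strategy: iterate y from -30 to 30, compute RHS = 10·y³ − 7, and check whether it is a (positive or negative) perfect cube.
Check small values of y:
  y = 0: RHS = -7 is not a perfect cube.
  y = 1: RHS = 3 is not a perfect cube.
  y = -1: RHS = -17 is not a perfect cube.
  y = 2: RHS = 73 is not a perfect cube.
  y = -2: RHS = -87 is not a perfect cube.
  y = 3: RHS = 263 is not a perfect cube.
  y = -3: RHS = -277 is not a perfect cube.
Continuing the search up to |y| = 30 finds no solutions either.
No (x, y) in the scanned range satisfies the equation.

No integer solutions with |y| ≤ 30.


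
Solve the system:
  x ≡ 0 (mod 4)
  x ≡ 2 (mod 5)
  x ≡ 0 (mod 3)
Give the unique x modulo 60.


Moduli 4, 5, 3 are pairwise coprime; by CRT there is a unique solution modulo M = 4 · 5 · 3 = 60.
Solve pairwise, accumulating the modulus:
  Start with x ≡ 0 (mod 4).
  Combine with x ≡ 2 (mod 5): since gcd(4, 5) = 1, we get a unique residue mod 20.
    Write x = 0 + 4·t and substitute into x ≡ 2 (mod 5): 4·t ≡ 2 − 0 = 2 (mod 5).
    The inverse of 4 mod 5 is 4 (since 4·4 = 16 = 3·5 + 1), so t ≡ 4·2 = 8 ≡ 3 (mod 5).
    Then x = 0 + 4·3 = 12, valid modulo lcm(4, 5) = 20: x ≡ 12 (mod 20).
  Combine with x ≡ 0 (mod 3): since gcd(20, 3) = 1, we get a unique residue mod 60.
    Write x = 12 + 20·t and substitute into x ≡ 0 (mod 3): 20·t ≡ 0 − 12 = -12 (mod 3).
    Reduce coefficients mod 3: 2·t ≡ 0 (mod 3).
    The inverse of 2 mod 3 is 2 (since 2·2 = 4 = 1·3 + 1), so t ≡ 2·0 = 0 ≡ 0 (mod 3).
    Then x = 12 + 20·0 = 12, valid modulo lcm(20, 3) = 60: x ≡ 12 (mod 60).
Verify: 12 mod 4 = 0 ✓, 12 mod 5 = 2 ✓, 12 mod 3 = 0 ✓.

x ≡ 12 (mod 60).


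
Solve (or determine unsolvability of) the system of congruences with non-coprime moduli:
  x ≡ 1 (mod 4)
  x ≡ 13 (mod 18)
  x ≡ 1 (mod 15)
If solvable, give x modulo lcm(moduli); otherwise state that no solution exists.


Moduli 4, 18, 15 are not pairwise coprime, so CRT works modulo lcm(m_i) when all pairwise compatibility conditions hold.
Pairwise compatibility: gcd(m_i, m_j) must divide a_i - a_j for every pair.
Merge one congruence at a time:
  Start: x ≡ 1 (mod 4).
  Combine with x ≡ 13 (mod 18): gcd(4, 18) = 2; 13 - 1 = 12, which IS divisible by 2, so compatible.
    Write x = 1 + 4·t and substitute into x ≡ 13 (mod 18): 4·t ≡ 13 − 1 = 12 (mod 18).
    Divide the congruence (and modulus) by g = 2: 2·t ≡ 6 (mod 9).
    The inverse of 2 mod 9 is 5 (since 2·5 = 10 = 1·9 + 1), so t ≡ 5·6 = 30 ≡ 3 (mod 9).
    Then x = 1 + 4·3 = 13, valid modulo lcm(4, 18) = 36: x ≡ 13 (mod 36).
  Combine with x ≡ 1 (mod 15): gcd(36, 15) = 3; 1 - 13 = -12, which IS divisible by 3, so compatible.
    Write x = 13 + 36·t and substitute into x ≡ 1 (mod 15): 36·t ≡ 1 − 13 = -12 (mod 15).
    Divide the congruence (and modulus) by g = 3: 12·t ≡ -4 (mod 5).
    Reduce coefficients mod 5: 2·t ≡ 1 (mod 5).
    The inverse of 2 mod 5 is 3 (since 2·3 = 6 = 1·5 + 1), so t ≡ 3·1 = 3 ≡ 3 (mod 5).
    Then x = 13 + 36·3 = 121, valid modulo lcm(36, 15) = 180: x ≡ 121 (mod 180).
Verify: 121 mod 4 = 1, 121 mod 18 = 13, 121 mod 15 = 1.

x ≡ 121 (mod 180).


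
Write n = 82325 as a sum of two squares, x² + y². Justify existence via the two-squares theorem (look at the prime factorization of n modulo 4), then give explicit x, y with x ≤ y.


Step 1: Factor n = 82325 = 5^2 · 37 · 89.
Step 2: Check the mod-4 condition on each prime factor: 5 ≡ 1 (mod 4), exponent 2; 37 ≡ 1 (mod 4), exponent 1; 89 ≡ 1 (mod 4), exponent 1.
All primes ≡ 3 (mod 4) appear to even exponent (or don't appear), so by the two-squares theorem n IS expressible as a sum of two squares.
Step 3: Build a representation. Group n = k² · m with k = 5 and m = 37 · 89 = 3293 (a product of primes ≡ 1 (mod 4)); a representation of m scales to one of n via (k·x)² + (k·y)² = k²(x² + y²). Each prime p ≡ 1 (mod 4) is itself a sum of two squares; find a² by testing p − a² for a perfect square:
  37: 37 − 1² = 36 = 6² ⇒ 37 = 1² + 6².
  89: 89 − 1² = 88, 89 − 2² = 85, 89 − 3² = 80, 89 − 4² = 73, 89 − 5² = 64 = 8² ⇒ 89 = 5² + 8².
  Combine using the Brahmagupta–Fibonacci identity (a² + b²)(c² + d²) = (ac − bd)² + (ad + bc)² = (ac + bd)² + (ad − bc)²:
  37 · 89 = 3293: from (1² + 6²)(5² + 8²), take (1·5 − 6·8, 1·8 + 6·5) = (5 − 48, 8 + 30) = (-43, 38); dropping signs (only squares matter) gives (43, 38); check 43² + 38² = 1849 + 1444 = 3293 ✓.
  Scale by k = 5: (5·43, 5·38) = (215, 190).
Step 4: Order so x ≤ y and verify: 190² + 215² = 36100 + 46225 = 82325 = n. ✓

n = 82325 = 190² + 215² (one valid representation with x ≤ y).


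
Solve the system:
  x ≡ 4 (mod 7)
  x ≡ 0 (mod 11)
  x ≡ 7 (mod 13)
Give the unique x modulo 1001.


Moduli 7, 11, 13 are pairwise coprime; by CRT there is a unique solution modulo M = 7 · 11 · 13 = 1001.
Solve pairwise, accumulating the modulus:
  Start with x ≡ 4 (mod 7).
  Combine with x ≡ 0 (mod 11): since gcd(7, 11) = 1, we get a unique residue mod 77.
    Write x = 4 + 7·t and substitute into x ≡ 0 (mod 11): 7·t ≡ 0 − 4 = -4 (mod 11).
    Reduce coefficients mod 11: 7·t ≡ 7 (mod 11).
    The inverse of 7 mod 11 is 8 (since 7·8 = 56 = 5·11 + 1), so t ≡ 8·7 = 56 ≡ 1 (mod 11).
    Then x = 4 + 7·1 = 11, valid modulo lcm(7, 11) = 77: x ≡ 11 (mod 77).
  Combine with x ≡ 7 (mod 13): since gcd(77, 13) = 1, we get a unique residue mod 1001.
    Write x = 11 + 77·t and substitute into x ≡ 7 (mod 13): 77·t ≡ 7 − 11 = -4 (mod 13).
    Reduce coefficients mod 13: 12·t ≡ 9 (mod 13).
    The inverse of 12 mod 13 is 12 (since 12·12 = 144 = 11·13 + 1), so t ≡ 12·9 = 108 ≡ 4 (mod 13).
    Then x = 11 + 77·4 = 319, valid modulo lcm(77, 13) = 1001: x ≡ 319 (mod 1001).
Verify: 319 mod 7 = 4 ✓, 319 mod 11 = 0 ✓, 319 mod 13 = 7 ✓.

x ≡ 319 (mod 1001).


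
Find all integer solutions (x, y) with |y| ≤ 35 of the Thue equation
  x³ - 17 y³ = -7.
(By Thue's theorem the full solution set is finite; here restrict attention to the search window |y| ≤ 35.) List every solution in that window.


The equation is x³ - 17y³ = -7. For fixed y, x³ = 17·y³ − 7, so a solution requires the RHS to be a perfect cube.
Strategy: iterate y from -35 to 35, compute RHS = 17·y³ − 7, and check whether it is a (positive or negative) perfect cube.
Check small values of y:
  y = 0: RHS = -7 is not a perfect cube.
  y = 1: RHS = 10 is not a perfect cube.
  y = -1: RHS = -24 is not a perfect cube.
  y = 2: RHS = 129 is not a perfect cube.
  y = -2: RHS = -143 is not a perfect cube.
  y = 3: RHS = 452 is not a perfect cube.
  y = -3: RHS = -466 is not a perfect cube.
Continuing the search up to |y| = 35 finds no solutions either.
No (x, y) in the scanned range satisfies the equation.

No integer solutions with |y| ≤ 35.


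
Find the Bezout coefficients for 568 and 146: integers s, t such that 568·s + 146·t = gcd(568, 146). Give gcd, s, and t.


Euclidean algorithm on (568, 146) — divide until remainder is 0:
  568 = 3 · 146 + 130
  146 = 1 · 130 + 16
  130 = 8 · 16 + 2
  16 = 8 · 2 + 0
gcd(568, 146) = 2.
Track Bezout coefficients alongside the remainders: start with r₀ = 568 = a·1 + b·0 (s = 1, t = 0) and r₁ = 146 = a·0 + b·1 (s = 0, t = 1); each new remainder r_{k+1} = r_{k-1} − q_k·r_k inherits s_{k+1} = s_{k-1} − q_k·s_k, t_{k+1} = t_{k-1} − q_k·t_k, so r_k = a·s_k + b·t_k at every step:
  q = 3: r = 130, s = 1 − 3·0 = 1, t = 0 − 3·1 = -3  (check: 568·1 + 146·(-3) = 130)
  q = 1: r = 16, s = 0 − 1·1 = -1, t = 1 − 1·(-3) = 4  (check: 568·(-1) + 146·4 = 16)
  q = 8: r = 2, s = 1 − 8·(-1) = 9, t = -3 − 8·4 = -35  (check: 568·9 + 146·(-35) = 2)
The row with r = 2 (the gcd) gives the Bezout coefficients s = 9, t = -35.
Result: 568 · (9) + 146 · (-35) = 2.

gcd(568, 146) = 2; s = 9, t = -35 (check: 568·9 + 146·(-35) = 2).


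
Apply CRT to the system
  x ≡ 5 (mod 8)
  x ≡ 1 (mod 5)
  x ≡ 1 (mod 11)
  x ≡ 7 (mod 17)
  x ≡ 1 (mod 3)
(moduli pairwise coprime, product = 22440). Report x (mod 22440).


Product of moduli M = 8 · 5 · 11 · 17 · 3 = 22440.
Merge one congruence at a time:
  Start: x ≡ 5 (mod 8).
  Combine with x ≡ 1 (mod 5); new modulus lcm = 40.
    Write x = 5 + 8·t and substitute into x ≡ 1 (mod 5): 8·t ≡ 1 − 5 = -4 (mod 5).
    Reduce coefficients mod 5: 3·t ≡ 1 (mod 5).
    The inverse of 3 mod 5 is 2 (since 3·2 = 6 = 1·5 + 1), so t ≡ 2·1 = 2 ≡ 2 (mod 5).
    Then x = 5 + 8·2 = 21, valid modulo lcm(8, 5) = 40: x ≡ 21 (mod 40).
  Combine with x ≡ 1 (mod 11); new modulus lcm = 440.
    Write x = 21 + 40·t and substitute into x ≡ 1 (mod 11): 40·t ≡ 1 − 21 = -20 (mod 11).
    Reduce coefficients mod 11: 7·t ≡ 2 (mod 11).
    The inverse of 7 mod 11 is 8 (since 7·8 = 56 = 5·11 + 1), so t ≡ 8·2 = 16 ≡ 5 (mod 11).
    Then x = 21 + 40·5 = 221, valid modulo lcm(40, 11) = 440: x ≡ 221 (mod 440).
  Combine with x ≡ 7 (mod 17); new modulus lcm = 7480.
    Write x = 221 + 440·t and substitute into x ≡ 7 (mod 17): 440·t ≡ 7 − 221 = -214 (mod 17).
    Reduce coefficients mod 17: 15·t ≡ 7 (mod 17).
    The inverse of 15 mod 17 is 8 (since 15·8 = 120 = 7·17 + 1), so t ≡ 8·7 = 56 ≡ 5 (mod 17).
    Then x = 221 + 440·5 = 2421, valid modulo lcm(440, 17) = 7480: x ≡ 2421 (mod 7480).
  Combine with x ≡ 1 (mod 3); new modulus lcm = 22440.
    Write x = 2421 + 7480·t and substitute into x ≡ 1 (mod 3): 7480·t ≡ 1 − 2421 = -2420 (mod 3).
    Reduce coefficients mod 3: 1·t ≡ 1 (mod 3).
    So t ≡ 1 (mod 3).
    Then x = 2421 + 7480·1 = 9901, valid modulo lcm(7480, 3) = 22440: x ≡ 9901 (mod 22440).
Verify against each original: 9901 mod 8 = 5, 9901 mod 5 = 1, 9901 mod 11 = 1, 9901 mod 17 = 7, 9901 mod 3 = 1.

x ≡ 9901 (mod 22440).


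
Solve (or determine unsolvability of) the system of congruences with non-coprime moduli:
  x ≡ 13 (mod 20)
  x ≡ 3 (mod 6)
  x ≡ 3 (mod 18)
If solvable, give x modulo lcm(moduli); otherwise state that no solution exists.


Moduli 20, 6, 18 are not pairwise coprime, so CRT works modulo lcm(m_i) when all pairwise compatibility conditions hold.
Pairwise compatibility: gcd(m_i, m_j) must divide a_i - a_j for every pair.
Merge one congruence at a time:
  Start: x ≡ 13 (mod 20).
  Combine with x ≡ 3 (mod 6): gcd(20, 6) = 2; 3 - 13 = -10, which IS divisible by 2, so compatible.
    Write x = 13 + 20·t and substitute into x ≡ 3 (mod 6): 20·t ≡ 3 − 13 = -10 (mod 6).
    Divide the congruence (and modulus) by g = 2: 10·t ≡ -5 (mod 3).
    Reduce coefficients mod 3: 1·t ≡ 1 (mod 3).
    So t ≡ 1 (mod 3).
    Then x = 13 + 20·1 = 33, valid modulo lcm(20, 6) = 60: x ≡ 33 (mod 60).
  Combine with x ≡ 3 (mod 18): gcd(60, 18) = 6; 3 - 33 = -30, which IS divisible by 6, so compatible.
    Write x = 33 + 60·t and substitute into x ≡ 3 (mod 18): 60·t ≡ 3 − 33 = -30 (mod 18).
    Divide the congruence (and modulus) by g = 6: 10·t ≡ -5 (mod 3).
    Reduce coefficients mod 3: 1·t ≡ 1 (mod 3).
    So t ≡ 1 (mod 3).
    Then x = 33 + 60·1 = 93, valid modulo lcm(60, 18) = 180: x ≡ 93 (mod 180).
Verify: 93 mod 20 = 13, 93 mod 6 = 3, 93 mod 18 = 3.

x ≡ 93 (mod 180).


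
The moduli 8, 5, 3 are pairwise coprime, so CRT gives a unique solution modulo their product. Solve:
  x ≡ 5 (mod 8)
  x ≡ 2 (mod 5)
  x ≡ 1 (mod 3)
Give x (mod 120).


Moduli 8, 5, 3 are pairwise coprime; by CRT there is a unique solution modulo M = 8 · 5 · 3 = 120.
Solve pairwise, accumulating the modulus:
  Start with x ≡ 5 (mod 8).
  Combine with x ≡ 2 (mod 5): since gcd(8, 5) = 1, we get a unique residue mod 40.
    Write x = 5 + 8·t and substitute into x ≡ 2 (mod 5): 8·t ≡ 2 − 5 = -3 (mod 5).
    Reduce coefficients mod 5: 3·t ≡ 2 (mod 5).
    The inverse of 3 mod 5 is 2 (since 3·2 = 6 = 1·5 + 1), so t ≡ 2·2 = 4 ≡ 4 (mod 5).
    Then x = 5 + 8·4 = 37, valid modulo lcm(8, 5) = 40: x ≡ 37 (mod 40).
  Combine with x ≡ 1 (mod 3): since gcd(40, 3) = 1, we get a unique residue mod 120.
    Write x = 37 + 40·t and substitute into x ≡ 1 (mod 3): 40·t ≡ 1 − 37 = -36 (mod 3).
    Reduce coefficients mod 3: 1·t ≡ 0 (mod 3).
    So t ≡ 0 (mod 3).
    Then x = 37 + 40·0 = 37, valid modulo lcm(40, 3) = 120: x ≡ 37 (mod 120).
Verify: 37 mod 8 = 5 ✓, 37 mod 5 = 2 ✓, 37 mod 3 = 1 ✓.

x ≡ 37 (mod 120).


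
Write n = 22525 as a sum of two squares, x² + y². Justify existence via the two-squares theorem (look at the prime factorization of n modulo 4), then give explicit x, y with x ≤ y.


Step 1: Factor n = 22525 = 5^2 · 17 · 53.
Step 2: Check the mod-4 condition on each prime factor: 5 ≡ 1 (mod 4), exponent 2; 17 ≡ 1 (mod 4), exponent 1; 53 ≡ 1 (mod 4), exponent 1.
All primes ≡ 3 (mod 4) appear to even exponent (or don't appear), so by the two-squares theorem n IS expressible as a sum of two squares.
Step 3: Build a representation. Group n = k² · m with k = 5 and m = 17 · 53 = 901 (a product of primes ≡ 1 (mod 4)); a representation of m scales to one of n via (k·x)² + (k·y)² = k²(x² + y²). Each prime p ≡ 1 (mod 4) is itself a sum of two squares; find a² by testing p − a² for a perfect square:
  17: 17 − 1² = 16 = 4² ⇒ 17 = 1² + 4².
  53: 53 − 1² = 52, 53 − 2² = 49 = 7² ⇒ 53 = 2² + 7².
  Combine using the Brahmagupta–Fibonacci identity (a² + b²)(c² + d²) = (ac − bd)² + (ad + bc)² = (ac + bd)² + (ad − bc)²:
  17 · 53 = 901: from (1² + 4²)(2² + 7²), take (1·2 − 4·7, 1·7 + 4·2) = (2 − 28, 7 + 8) = (-26, 15); dropping signs (only squares matter) gives (26, 15); check 26² + 15² = 676 + 225 = 901 ✓.
  Scale by k = 5: (5·26, 5·15) = (130, 75).
Step 4: Order so x ≤ y and verify: 75² + 130² = 5625 + 16900 = 22525 = n. ✓

n = 22525 = 75² + 130² (one valid representation with x ≤ y).


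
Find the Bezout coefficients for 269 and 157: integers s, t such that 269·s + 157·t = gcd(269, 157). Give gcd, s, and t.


Euclidean algorithm on (269, 157) — divide until remainder is 0:
  269 = 1 · 157 + 112
  157 = 1 · 112 + 45
  112 = 2 · 45 + 22
  45 = 2 · 22 + 1
  22 = 22 · 1 + 0
gcd(269, 157) = 1.
Track Bezout coefficients alongside the remainders: start with r₀ = 269 = a·1 + b·0 (s = 1, t = 0) and r₁ = 157 = a·0 + b·1 (s = 0, t = 1); each new remainder r_{k+1} = r_{k-1} − q_k·r_k inherits s_{k+1} = s_{k-1} − q_k·s_k, t_{k+1} = t_{k-1} − q_k·t_k, so r_k = a·s_k + b·t_k at every step:
  q = 1: r = 112, s = 1 − 1·0 = 1, t = 0 − 1·1 = -1  (check: 269·1 + 157·(-1) = 112)
  q = 1: r = 45, s = 0 − 1·1 = -1, t = 1 − 1·(-1) = 2  (check: 269·(-1) + 157·2 = 45)
  q = 2: r = 22, s = 1 − 2·(-1) = 3, t = -1 − 2·2 = -5  (check: 269·3 + 157·(-5) = 22)
  q = 2: r = 1, s = -1 − 2·3 = -7, t = 2 − 2·(-5) = 12  (check: 269·(-7) + 157·12 = 1)
The row with r = 1 (the gcd) gives the Bezout coefficients s = -7, t = 12.
Result: 269 · (-7) + 157 · (12) = 1.

gcd(269, 157) = 1; s = -7, t = 12 (check: 269·(-7) + 157·12 = 1).
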